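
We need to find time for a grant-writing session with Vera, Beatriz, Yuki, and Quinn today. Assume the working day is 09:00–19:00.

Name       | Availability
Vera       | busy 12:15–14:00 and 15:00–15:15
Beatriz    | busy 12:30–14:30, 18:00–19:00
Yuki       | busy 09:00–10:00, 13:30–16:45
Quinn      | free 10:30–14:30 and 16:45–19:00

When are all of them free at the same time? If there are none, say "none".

Vera free: 09:00-12:15, 14:00-15:00, 15:15-19:00 (invert busy blocks within the working day).
Beatriz free: 09:00-12:30, 14:30-18:00 (invert busy blocks within the working day).
Yuki free: 10:00-13:30, 16:45-19:00 (invert busy blocks within the working day).
Quinn free: 10:30-14:30, 16:45-19:00.
Vera ∩ Beatriz: 09:00-12:15, 14:30-15:00, 15:15-18:00.
Vera ∩ Beatriz ∩ Yuki: 10:00-12:15, 16:45-18:00.
Vera ∩ Beatriz ∩ Yuki ∩ Quinn: 10:30-12:15, 16:45-18:00.

10:30-12:15, 16:45-18:00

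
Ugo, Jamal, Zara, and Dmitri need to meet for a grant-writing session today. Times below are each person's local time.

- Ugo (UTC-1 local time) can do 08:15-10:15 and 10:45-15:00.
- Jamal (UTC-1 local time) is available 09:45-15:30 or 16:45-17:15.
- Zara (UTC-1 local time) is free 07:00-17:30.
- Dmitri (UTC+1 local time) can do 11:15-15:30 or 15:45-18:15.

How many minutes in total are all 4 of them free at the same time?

270

Ugo in UTC: 09:15-11:15, 11:45-16:00 (add 1h to convert from UTC-1).
Jamal in UTC: 10:45-16:30, 17:45-18:15 (add 1h to convert from UTC-1).
Zara in UTC: 08:00-18:30 (add 1h to convert from UTC-1).
Dmitri in UTC: 10:15-14:30, 14:45-17:15 (subtract 1h to convert from UTC+1).
Ugo ∩ Jamal: 10:45-11:15, 11:45-16:00.
Ugo ∩ Jamal ∩ Zara: 10:45-11:15, 11:45-16:00.
Ugo ∩ Jamal ∩ Zara ∩ Dmitri: 10:45-11:15, 11:45-14:30, 14:45-16:00.
Summing the common windows: 30 + 165 + 75 = 270 minutes.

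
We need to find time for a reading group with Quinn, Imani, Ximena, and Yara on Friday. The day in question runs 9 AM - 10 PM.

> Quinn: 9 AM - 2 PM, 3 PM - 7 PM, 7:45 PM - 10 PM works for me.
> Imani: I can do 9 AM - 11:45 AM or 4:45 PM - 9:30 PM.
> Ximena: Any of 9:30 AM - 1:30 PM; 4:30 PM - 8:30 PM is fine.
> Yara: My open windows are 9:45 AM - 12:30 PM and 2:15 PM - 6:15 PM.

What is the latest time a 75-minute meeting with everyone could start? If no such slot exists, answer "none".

Quinn ∩ Imani: 09:00-11:45, 16:45-19:00, 19:45-21:30.
Quinn ∩ Imani ∩ Ximena: 09:30-11:45, 16:45-19:00, 19:45-20:30.
Quinn ∩ Imani ∩ Ximena ∩ Yara: 09:45-11:45, 16:45-18:15.
The last common window of at least 75 minutes is 16:45-18:15; a 75-minute meeting can start as late as 17:00 and still end by 18:15.

17:00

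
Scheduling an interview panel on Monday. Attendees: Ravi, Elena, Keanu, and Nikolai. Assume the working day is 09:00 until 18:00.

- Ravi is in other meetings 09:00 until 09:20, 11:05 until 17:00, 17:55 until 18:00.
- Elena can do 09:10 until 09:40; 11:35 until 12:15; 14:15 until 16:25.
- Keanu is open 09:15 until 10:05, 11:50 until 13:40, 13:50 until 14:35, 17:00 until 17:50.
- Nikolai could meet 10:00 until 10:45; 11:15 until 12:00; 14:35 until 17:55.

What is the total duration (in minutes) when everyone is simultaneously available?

Ravi free: 09:20-11:05, 17:00-17:55 (invert busy blocks within the working day).
Elena free: 09:10-09:40, 11:35-12:15, 14:15-16:25.
Keanu free: 09:15-10:05, 11:50-13:40, 13:50-14:35, 17:00-17:50.
Nikolai free: 10:00-10:45, 11:15-12:00, 14:35-17:55.
Ravi ∩ Elena: 09:20-09:40.
Ravi ∩ Elena ∩ Keanu: 09:20-09:40.
Ravi ∩ Elena ∩ Keanu ∩ Nikolai: ∅.
There is no time when everyone is free.
There is no common window, so the total is 0 minutes.

0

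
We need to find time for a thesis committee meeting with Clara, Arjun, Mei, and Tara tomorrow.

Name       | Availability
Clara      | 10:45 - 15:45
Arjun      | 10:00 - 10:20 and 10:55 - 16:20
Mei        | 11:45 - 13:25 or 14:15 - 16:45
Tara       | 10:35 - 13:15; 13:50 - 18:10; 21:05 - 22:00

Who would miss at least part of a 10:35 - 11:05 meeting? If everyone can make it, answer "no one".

Clara: not fully free for 10:35-11:05. Arjun: not fully free for 10:35-11:05. Mei: not fully free for 10:35-11:05. Tara: free for 10:35-11:05.

Arjun, Clara, Mei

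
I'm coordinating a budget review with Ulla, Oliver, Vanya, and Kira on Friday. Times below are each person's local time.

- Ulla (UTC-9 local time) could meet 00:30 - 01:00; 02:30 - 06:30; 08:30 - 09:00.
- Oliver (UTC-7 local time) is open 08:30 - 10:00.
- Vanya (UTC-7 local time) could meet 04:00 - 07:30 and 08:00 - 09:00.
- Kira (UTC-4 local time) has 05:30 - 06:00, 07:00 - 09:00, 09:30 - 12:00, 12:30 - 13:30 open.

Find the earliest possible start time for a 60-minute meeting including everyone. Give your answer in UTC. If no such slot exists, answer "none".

Ulla in UTC: 09:30-10:00, 11:30-15:30, 17:30-18:00 (add 9h to convert from UTC-9).
Oliver in UTC: 15:30-17:00 (add 7h to convert from UTC-7).
Vanya in UTC: 11:00-14:30, 15:00-16:00 (add 7h to convert from UTC-7).
Kira in UTC: 09:30-10:00, 11:00-13:00, 13:30-16:00, 16:30-17:30 (add 4h to convert from UTC-4).
Ulla ∩ Oliver: ∅.
Ulla ∩ Oliver ∩ Vanya: ∅.
Ulla ∩ Oliver ∩ Vanya ∩ Kira: ∅.
There is no time when everyone is free.
No common window is at least 60 minutes long.

none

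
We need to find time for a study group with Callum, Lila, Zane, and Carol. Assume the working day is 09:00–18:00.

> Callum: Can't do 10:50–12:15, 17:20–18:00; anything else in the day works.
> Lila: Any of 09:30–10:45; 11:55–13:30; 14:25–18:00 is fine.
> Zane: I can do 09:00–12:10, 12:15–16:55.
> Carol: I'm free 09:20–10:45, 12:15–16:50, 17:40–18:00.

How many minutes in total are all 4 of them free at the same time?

Callum free: 09:00-10:50, 12:15-17:20 (invert busy blocks within the working day).
Lila free: 09:30-10:45, 11:55-13:30, 14:25-18:00.
Zane free: 09:00-12:10, 12:15-16:55.
Carol free: 09:20-10:45, 12:15-16:50, 17:40-18:00.
Callum ∩ Lila: 09:30-10:45, 12:15-13:30, 14:25-17:20.
Callum ∩ Lila ∩ Zane: 09:30-10:45, 12:15-13:30, 14:25-16:55.
Callum ∩ Lila ∩ Zane ∩ Carol: 09:30-10:45, 12:15-13:30, 14:25-16:50.
Summing the common windows: 75 + 75 + 145 = 295 minutes.

295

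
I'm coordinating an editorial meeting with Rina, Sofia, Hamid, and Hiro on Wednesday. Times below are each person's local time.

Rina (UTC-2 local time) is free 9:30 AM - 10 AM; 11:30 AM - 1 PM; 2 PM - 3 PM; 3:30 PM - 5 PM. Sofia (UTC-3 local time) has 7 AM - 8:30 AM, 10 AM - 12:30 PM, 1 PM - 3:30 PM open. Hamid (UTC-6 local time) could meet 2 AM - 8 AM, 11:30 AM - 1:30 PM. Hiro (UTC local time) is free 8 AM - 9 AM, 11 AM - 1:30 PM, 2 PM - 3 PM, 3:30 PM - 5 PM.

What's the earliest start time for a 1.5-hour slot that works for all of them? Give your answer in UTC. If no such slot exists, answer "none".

Rina in UTC: 11:30-12:00, 13:30-15:00, 16:00-17:00, 17:30-19:00 (add 2h to convert from UTC-2).
Sofia in UTC: 10:00-11:30, 13:00-15:30, 16:00-18:30 (add 3h to convert from UTC-3).
Hamid in UTC: 08:00-14:00, 17:30-19:30 (add 6h to convert from UTC-6).
Hiro in UTC: 08:00-09:00, 11:00-13:30, 14:00-15:00, 15:30-17:00.
Rina ∩ Sofia: 13:30-15:00, 16:00-17:00, 17:30-18:30.
Rina ∩ Sofia ∩ Hamid: 13:30-14:00, 17:30-18:30.
Rina ∩ Sofia ∩ Hamid ∩ Hiro: ∅.
There is no time when everyone is free.
No common window is at least 90 minutes long.

none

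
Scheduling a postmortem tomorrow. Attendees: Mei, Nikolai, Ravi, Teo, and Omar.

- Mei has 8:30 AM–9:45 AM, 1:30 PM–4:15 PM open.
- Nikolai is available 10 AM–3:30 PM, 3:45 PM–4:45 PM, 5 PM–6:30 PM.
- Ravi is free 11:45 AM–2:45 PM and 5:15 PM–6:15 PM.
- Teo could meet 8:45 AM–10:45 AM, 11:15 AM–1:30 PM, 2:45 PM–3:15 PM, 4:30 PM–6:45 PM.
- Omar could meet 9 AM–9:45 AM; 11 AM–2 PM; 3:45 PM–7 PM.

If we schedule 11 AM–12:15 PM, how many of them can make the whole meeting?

Nikolai and Omar can make the full 11:00-12:15 slot — that's 2.

2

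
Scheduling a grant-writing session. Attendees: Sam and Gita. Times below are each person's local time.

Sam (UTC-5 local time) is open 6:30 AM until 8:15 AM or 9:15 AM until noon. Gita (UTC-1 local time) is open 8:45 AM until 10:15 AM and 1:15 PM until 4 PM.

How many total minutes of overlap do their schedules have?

Sam in UTC: 11:30-13:15, 14:15-17:00 (add 5h to convert from UTC-5).
Gita in UTC: 09:45-11:15, 14:15-17:00 (add 1h to convert from UTC-1).
Sam ∩ Gita: 14:15-17:00.
That's a single block of 165 minutes.

165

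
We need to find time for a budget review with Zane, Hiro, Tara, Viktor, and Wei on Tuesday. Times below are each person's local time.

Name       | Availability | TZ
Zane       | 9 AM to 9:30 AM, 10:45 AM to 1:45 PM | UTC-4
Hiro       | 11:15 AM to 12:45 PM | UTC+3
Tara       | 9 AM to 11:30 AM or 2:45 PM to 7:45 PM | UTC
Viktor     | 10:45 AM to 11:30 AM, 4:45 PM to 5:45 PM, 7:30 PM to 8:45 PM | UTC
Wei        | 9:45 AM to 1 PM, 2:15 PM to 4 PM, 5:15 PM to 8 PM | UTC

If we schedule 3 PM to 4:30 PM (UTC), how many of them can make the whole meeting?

2

Zane in UTC: 13:00-13:30, 14:45-17:45 (add 4h to convert from UTC-4).
Hiro in UTC: 08:15-09:45 (subtract 3h to convert from UTC+3).
Tara in UTC: 09:00-11:30, 14:45-19:45.
Viktor in UTC: 10:45-11:30, 16:45-17:45, 19:30-20:45.
Wei in UTC: 09:45-13:00, 14:15-16:00, 17:15-20:00.
Zane and Tara can make the full 15:00-16:30 slot — that's 2.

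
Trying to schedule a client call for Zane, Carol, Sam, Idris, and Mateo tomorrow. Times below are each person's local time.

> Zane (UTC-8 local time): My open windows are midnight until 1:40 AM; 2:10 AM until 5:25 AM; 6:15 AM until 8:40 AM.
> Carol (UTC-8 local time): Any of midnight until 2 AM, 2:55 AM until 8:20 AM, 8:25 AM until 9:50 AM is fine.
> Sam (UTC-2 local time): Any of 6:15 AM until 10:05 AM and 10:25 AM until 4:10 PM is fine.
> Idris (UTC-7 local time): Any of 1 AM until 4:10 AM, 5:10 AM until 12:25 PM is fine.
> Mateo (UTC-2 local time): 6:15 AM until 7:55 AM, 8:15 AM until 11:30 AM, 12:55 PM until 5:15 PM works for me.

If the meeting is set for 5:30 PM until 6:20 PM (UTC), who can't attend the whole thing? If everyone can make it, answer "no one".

Carol, Sam, Zane

Zane in UTC: 08:00-09:40, 10:10-13:25, 14:15-16:40 (add 8h to convert from UTC-8).
Carol in UTC: 08:00-10:00, 10:55-16:20, 16:25-17:50 (add 8h to convert from UTC-8).
Sam in UTC: 08:15-12:05, 12:25-18:10 (add 2h to convert from UTC-2).
Idris in UTC: 08:00-11:10, 12:10-19:25 (add 7h to convert from UTC-7).
Mateo in UTC: 08:15-09:55, 10:15-13:30, 14:55-19:15 (add 2h to convert from UTC-2).
Zane: not fully free for 17:30-18:20. Carol: not fully free for 17:30-18:20. Sam: not fully free for 17:30-18:20. Idris: free for 17:30-18:20. Mateo: free for 17:30-18:20.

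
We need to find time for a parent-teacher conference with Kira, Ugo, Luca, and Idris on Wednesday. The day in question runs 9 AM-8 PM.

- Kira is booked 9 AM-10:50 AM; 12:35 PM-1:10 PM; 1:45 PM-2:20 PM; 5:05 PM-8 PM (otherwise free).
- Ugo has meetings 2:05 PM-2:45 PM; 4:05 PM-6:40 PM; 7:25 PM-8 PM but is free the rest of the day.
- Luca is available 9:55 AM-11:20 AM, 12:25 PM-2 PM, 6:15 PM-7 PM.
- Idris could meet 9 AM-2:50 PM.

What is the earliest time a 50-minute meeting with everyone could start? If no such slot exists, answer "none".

none

Kira free: 10:50-12:35, 13:10-13:45, 14:20-17:05 (invert busy blocks within the working day).
Ugo free: 09:00-14:05, 14:45-16:05, 18:40-19:25 (invert busy blocks within the working day).
Luca free: 09:55-11:20, 12:25-14:00, 18:15-19:00.
Idris free: 09:00-14:50.
Kira ∩ Ugo: 10:50-12:35, 13:10-13:45, 14:45-16:05.
Kira ∩ Ugo ∩ Luca: 10:50-11:20, 12:25-12:35, 13:10-13:45.
Kira ∩ Ugo ∩ Luca ∩ Idris: 10:50-11:20, 12:25-12:35, 13:10-13:45.
No common window is at least 50 minutes long.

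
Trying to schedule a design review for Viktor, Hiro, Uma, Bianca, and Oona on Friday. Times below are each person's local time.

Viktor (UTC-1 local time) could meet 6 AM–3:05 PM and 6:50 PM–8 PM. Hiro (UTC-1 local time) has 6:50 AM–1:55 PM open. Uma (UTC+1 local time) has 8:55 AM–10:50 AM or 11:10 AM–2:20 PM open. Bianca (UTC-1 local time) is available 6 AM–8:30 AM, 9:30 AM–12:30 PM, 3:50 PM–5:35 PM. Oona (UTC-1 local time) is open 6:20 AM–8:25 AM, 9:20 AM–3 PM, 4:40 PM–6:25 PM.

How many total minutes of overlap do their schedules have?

Viktor in UTC: 07:00-16:05, 19:50-21:00 (add 1h to convert from UTC-1).
Hiro in UTC: 07:50-14:55 (add 1h to convert from UTC-1).
Uma in UTC: 07:55-09:50, 10:10-13:20 (subtract 1h to convert from UTC+1).
Bianca in UTC: 07:00-09:30, 10:30-13:30, 16:50-18:35 (add 1h to convert from UTC-1).
Oona in UTC: 07:20-09:25, 10:20-16:00, 17:40-19:25 (add 1h to convert from UTC-1).
Viktor ∩ Hiro: 07:50-14:55.
Viktor ∩ Hiro ∩ Uma: 07:55-09:50, 10:10-13:20.
Viktor ∩ Hiro ∩ Uma ∩ Bianca: 07:55-09:30, 10:30-13:20.
Viktor ∩ Hiro ∩ Uma ∩ Bianca ∩ Oona: 07:55-09:25, 10:30-13:20.
Summing the common windows: 90 + 170 = 260 minutes.

260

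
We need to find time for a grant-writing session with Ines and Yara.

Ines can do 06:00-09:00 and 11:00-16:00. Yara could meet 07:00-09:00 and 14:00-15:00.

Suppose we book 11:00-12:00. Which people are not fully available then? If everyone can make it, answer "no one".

Ines: free for 11:00-12:00. Yara: not fully free for 11:00-12:00.

Yara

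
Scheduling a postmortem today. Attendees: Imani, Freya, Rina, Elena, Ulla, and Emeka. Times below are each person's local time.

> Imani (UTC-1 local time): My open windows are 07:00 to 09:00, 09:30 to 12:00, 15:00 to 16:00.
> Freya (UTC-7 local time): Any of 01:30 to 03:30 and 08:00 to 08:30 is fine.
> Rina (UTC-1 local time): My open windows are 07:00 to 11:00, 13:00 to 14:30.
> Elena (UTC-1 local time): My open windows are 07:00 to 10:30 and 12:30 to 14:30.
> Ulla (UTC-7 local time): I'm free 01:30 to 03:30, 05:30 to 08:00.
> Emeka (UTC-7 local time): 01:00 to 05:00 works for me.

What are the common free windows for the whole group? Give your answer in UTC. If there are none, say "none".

08:30-10:00

Imani in UTC: 08:00-10:00, 10:30-13:00, 16:00-17:00 (add 1h to convert from UTC-1).
Freya in UTC: 08:30-10:30, 15:00-15:30 (add 7h to convert from UTC-7).
Rina in UTC: 08:00-12:00, 14:00-15:30 (add 1h to convert from UTC-1).
Elena in UTC: 08:00-11:30, 13:30-15:30 (add 1h to convert from UTC-1).
Ulla in UTC: 08:30-10:30, 12:30-15:00 (add 7h to convert from UTC-7).
Emeka in UTC: 08:00-12:00 (add 7h to convert from UTC-7).
Imani ∩ Freya: 08:30-10:00.
Imani ∩ Freya ∩ Rina: 08:30-10:00.
Imani ∩ Freya ∩ Rina ∩ Elena: 08:30-10:00.
Imani ∩ Freya ∩ Rina ∩ Elena ∩ Ulla: 08:30-10:00.
Imani ∩ Freya ∩ Rina ∩ Elena ∩ Ulla ∩ Emeka: 08:30-10:00.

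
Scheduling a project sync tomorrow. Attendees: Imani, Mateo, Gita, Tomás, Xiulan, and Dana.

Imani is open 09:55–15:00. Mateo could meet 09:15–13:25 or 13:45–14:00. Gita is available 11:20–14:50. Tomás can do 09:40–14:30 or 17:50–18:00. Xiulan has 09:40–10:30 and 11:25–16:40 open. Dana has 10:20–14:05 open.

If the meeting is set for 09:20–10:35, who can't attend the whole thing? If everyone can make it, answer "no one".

Imani: not fully free for 09:20-10:35. Mateo: free for 09:20-10:35. Gita: not fully free for 09:20-10:35. Tomás: not fully free for 09:20-10:35. Xiulan: not fully free for 09:20-10:35. Dana: not fully free for 09:20-10:35.

Dana, Gita, Imani, Tomás, Xiulan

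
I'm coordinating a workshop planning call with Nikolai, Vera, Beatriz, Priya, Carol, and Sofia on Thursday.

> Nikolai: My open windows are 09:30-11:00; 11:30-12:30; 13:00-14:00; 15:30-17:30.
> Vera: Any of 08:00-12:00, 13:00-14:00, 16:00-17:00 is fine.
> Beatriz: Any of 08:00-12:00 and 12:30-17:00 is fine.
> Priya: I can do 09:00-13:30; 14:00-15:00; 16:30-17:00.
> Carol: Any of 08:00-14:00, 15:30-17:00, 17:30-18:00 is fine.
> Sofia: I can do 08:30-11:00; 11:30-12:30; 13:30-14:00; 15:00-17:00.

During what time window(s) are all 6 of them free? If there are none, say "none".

Nikolai ∩ Vera: 09:30-11:00, 11:30-12:00, 13:00-14:00, 16:00-17:00.
Nikolai ∩ Vera ∩ Beatriz: 09:30-11:00, 11:30-12:00, 13:00-14:00, 16:00-17:00.
Nikolai ∩ Vera ∩ Beatriz ∩ Priya: 09:30-11:00, 11:30-12:00, 13:00-13:30, 16:30-17:00.
Nikolai ∩ Vera ∩ Beatriz ∩ Priya ∩ Carol: 09:30-11:00, 11:30-12:00, 13:00-13:30, 16:30-17:00.
Nikolai ∩ Vera ∩ Beatriz ∩ Priya ∩ Carol ∩ Sofia: 09:30-11:00, 11:30-12:00, 16:30-17:00.
So the common availability across everyone is 09:30-11:00, 11:30-12:00, 16:30-17:00.

09:30-11:00, 11:30-12:00, 16:30-17:00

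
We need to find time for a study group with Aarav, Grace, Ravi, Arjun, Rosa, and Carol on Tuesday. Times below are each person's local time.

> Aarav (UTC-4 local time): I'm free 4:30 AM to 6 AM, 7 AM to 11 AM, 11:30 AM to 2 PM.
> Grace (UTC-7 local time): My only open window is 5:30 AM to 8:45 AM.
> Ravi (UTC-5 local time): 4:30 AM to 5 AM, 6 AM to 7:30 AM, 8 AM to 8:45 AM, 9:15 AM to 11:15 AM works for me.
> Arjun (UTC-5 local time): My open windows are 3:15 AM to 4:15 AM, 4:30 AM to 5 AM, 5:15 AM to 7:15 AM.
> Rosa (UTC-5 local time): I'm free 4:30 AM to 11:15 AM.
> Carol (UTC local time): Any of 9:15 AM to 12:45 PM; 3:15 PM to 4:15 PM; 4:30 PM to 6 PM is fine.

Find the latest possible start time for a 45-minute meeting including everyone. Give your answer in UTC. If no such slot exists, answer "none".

none

Aarav in UTC: 08:30-10:00, 11:00-15:00, 15:30-18:00 (add 4h to convert from UTC-4).
Grace in UTC: 12:30-15:45 (add 7h to convert from UTC-7).
Ravi in UTC: 09:30-10:00, 11:00-12:30, 13:00-13:45, 14:15-16:15 (add 5h to convert from UTC-5).
Arjun in UTC: 08:15-09:15, 09:30-10:00, 10:15-12:15 (add 5h to convert from UTC-5).
Rosa in UTC: 09:30-16:15 (add 5h to convert from UTC-5).
Carol in UTC: 09:15-12:45, 15:15-16:15, 16:30-18:00.
Aarav ∩ Grace: 12:30-15:00, 15:30-15:45.
Aarav ∩ Grace ∩ Ravi: 13:00-13:45, 14:15-15:00, 15:30-15:45.
Aarav ∩ Grace ∩ Ravi ∩ Arjun: ∅.
Aarav ∩ Grace ∩ Ravi ∩ Arjun ∩ Rosa: ∅.
Aarav ∩ Grace ∩ Ravi ∩ Arjun ∩ Rosa ∩ Carol: ∅.
There is no time when everyone is free.
No common window is at least 45 minutes long.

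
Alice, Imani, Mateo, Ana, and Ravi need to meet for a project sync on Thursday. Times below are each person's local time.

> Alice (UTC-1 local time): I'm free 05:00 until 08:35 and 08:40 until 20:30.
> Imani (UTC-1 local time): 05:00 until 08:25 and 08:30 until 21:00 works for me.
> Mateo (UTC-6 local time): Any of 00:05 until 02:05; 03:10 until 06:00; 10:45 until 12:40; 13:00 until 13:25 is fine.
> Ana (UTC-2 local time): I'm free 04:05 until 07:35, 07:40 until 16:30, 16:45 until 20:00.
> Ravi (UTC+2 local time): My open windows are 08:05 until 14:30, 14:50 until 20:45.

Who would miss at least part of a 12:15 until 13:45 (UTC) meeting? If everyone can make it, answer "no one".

Mateo, Ravi

Alice in UTC: 06:00-09:35, 09:40-21:30 (add 1h to convert from UTC-1).
Imani in UTC: 06:00-09:25, 09:30-22:00 (add 1h to convert from UTC-1).
Mateo in UTC: 06:05-08:05, 09:10-12:00, 16:45-18:40, 19:00-19:25 (add 6h to convert from UTC-6).
Ana in UTC: 06:05-09:35, 09:40-18:30, 18:45-22:00 (add 2h to convert from UTC-2).
Ravi in UTC: 06:05-12:30, 12:50-18:45 (subtract 2h to convert from UTC+2).
Alice: free for 12:15-13:45. Imani: free for 12:15-13:45. Mateo: not fully free for 12:15-13:45. Ana: free for 12:15-13:45. Ravi: not fully free for 12:15-13:45.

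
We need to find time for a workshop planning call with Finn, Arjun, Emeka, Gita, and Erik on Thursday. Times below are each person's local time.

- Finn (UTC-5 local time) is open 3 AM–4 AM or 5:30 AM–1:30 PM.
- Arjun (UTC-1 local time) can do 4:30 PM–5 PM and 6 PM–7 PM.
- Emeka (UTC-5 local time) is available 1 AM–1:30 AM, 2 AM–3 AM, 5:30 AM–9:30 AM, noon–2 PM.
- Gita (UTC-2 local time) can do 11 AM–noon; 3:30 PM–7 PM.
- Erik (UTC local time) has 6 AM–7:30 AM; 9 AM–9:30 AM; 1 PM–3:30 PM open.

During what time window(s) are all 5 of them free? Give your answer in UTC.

none

Finn in UTC: 08:00-09:00, 10:30-18:30 (add 5h to convert from UTC-5).
Arjun in UTC: 17:30-18:00, 19:00-20:00 (add 1h to convert from UTC-1).
Emeka in UTC: 06:00-06:30, 07:00-08:00, 10:30-14:30, 17:00-19:00 (add 5h to convert from UTC-5).
Gita in UTC: 13:00-14:00, 17:30-21:00 (add 2h to convert from UTC-2).
Erik in UTC: 06:00-07:30, 09:00-09:30, 13:00-15:30.
Finn ∩ Arjun: 17:30-18:00.
Finn ∩ Arjun ∩ Emeka: 17:30-18:00.
Finn ∩ Arjun ∩ Emeka ∩ Gita: 17:30-18:00.
Finn ∩ Arjun ∩ Emeka ∩ Gita ∩ Erik: ∅.
There is no time when everyone is free.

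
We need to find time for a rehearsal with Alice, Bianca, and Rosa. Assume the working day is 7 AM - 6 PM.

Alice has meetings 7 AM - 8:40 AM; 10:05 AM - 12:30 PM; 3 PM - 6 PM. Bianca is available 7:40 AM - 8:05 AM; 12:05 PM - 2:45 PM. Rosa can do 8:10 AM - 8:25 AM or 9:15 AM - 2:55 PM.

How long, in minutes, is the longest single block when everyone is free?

135

Alice free: 08:40-10:05, 12:30-15:00 (invert busy blocks within the working day).
Bianca free: 07:40-08:05, 12:05-14:45.
Rosa free: 08:10-08:25, 09:15-14:55.
Alice ∩ Bianca: 12:30-14:45.
Alice ∩ Bianca ∩ Rosa: 12:30-14:45.
The longest is 12:30-14:45 at 135 minutes.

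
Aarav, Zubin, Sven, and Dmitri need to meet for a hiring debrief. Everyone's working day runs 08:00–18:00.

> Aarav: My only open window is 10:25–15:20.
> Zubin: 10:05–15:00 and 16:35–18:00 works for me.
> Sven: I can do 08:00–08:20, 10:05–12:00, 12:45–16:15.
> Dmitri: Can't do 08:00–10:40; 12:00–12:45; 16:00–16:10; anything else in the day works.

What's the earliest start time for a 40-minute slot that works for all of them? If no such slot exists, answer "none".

Aarav free: 10:25-15:20.
Zubin free: 10:05-15:00, 16:35-18:00.
Sven free: 08:00-08:20, 10:05-12:00, 12:45-16:15.
Dmitri free: 10:40-12:00, 12:45-16:00, 16:10-18:00 (invert busy blocks within the working day).
Aarav ∩ Zubin: 10:25-15:00.
Aarav ∩ Zubin ∩ Sven: 10:25-12:00, 12:45-15:00.
Aarav ∩ Zubin ∩ Sven ∩ Dmitri: 10:40-12:00, 12:45-15:00.
The first common window of at least 40 minutes is 10:40-12:00, so the earliest start is 10:40.

10:40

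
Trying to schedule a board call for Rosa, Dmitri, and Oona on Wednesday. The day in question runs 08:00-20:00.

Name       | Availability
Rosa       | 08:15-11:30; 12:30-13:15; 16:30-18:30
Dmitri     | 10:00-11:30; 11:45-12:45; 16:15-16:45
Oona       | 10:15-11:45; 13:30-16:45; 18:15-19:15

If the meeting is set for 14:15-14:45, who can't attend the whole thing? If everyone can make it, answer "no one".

Rosa: not fully free for 14:15-14:45. Dmitri: not fully free for 14:15-14:45. Oona: free for 14:15-14:45.

Dmitri, Rosa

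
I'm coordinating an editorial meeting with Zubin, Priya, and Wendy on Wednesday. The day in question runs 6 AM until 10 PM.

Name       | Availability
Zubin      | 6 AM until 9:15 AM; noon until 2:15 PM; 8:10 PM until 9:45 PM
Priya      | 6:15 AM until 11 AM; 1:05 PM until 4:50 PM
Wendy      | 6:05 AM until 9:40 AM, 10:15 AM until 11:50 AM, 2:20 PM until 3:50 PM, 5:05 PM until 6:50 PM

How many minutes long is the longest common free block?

Zubin ∩ Priya: 06:15-09:15, 13:05-14:15.
Zubin ∩ Priya ∩ Wendy: 06:15-09:15.
The longest is 06:15-09:15 at 180 minutes.

180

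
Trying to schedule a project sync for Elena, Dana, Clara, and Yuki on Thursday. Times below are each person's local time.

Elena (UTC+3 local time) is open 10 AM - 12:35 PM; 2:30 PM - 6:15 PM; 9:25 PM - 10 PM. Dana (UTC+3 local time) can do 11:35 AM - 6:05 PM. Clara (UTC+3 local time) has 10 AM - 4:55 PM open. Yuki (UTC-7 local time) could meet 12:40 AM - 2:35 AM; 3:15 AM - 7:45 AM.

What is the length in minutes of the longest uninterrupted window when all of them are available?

145

Elena in UTC: 07:00-09:35, 11:30-15:15, 18:25-19:00 (subtract 3h to convert from UTC+3).
Dana in UTC: 08:35-15:05 (subtract 3h to convert from UTC+3).
Clara in UTC: 07:00-13:55 (subtract 3h to convert from UTC+3).
Yuki in UTC: 07:40-09:35, 10:15-14:45 (add 7h to convert from UTC-7).
Elena ∩ Dana: 08:35-09:35, 11:30-15:05.
Elena ∩ Dana ∩ Clara: 08:35-09:35, 11:30-13:55.
Elena ∩ Dana ∩ Clara ∩ Yuki: 08:35-09:35, 11:30-13:55.
The longest is 11:30-13:55 at 145 minutes.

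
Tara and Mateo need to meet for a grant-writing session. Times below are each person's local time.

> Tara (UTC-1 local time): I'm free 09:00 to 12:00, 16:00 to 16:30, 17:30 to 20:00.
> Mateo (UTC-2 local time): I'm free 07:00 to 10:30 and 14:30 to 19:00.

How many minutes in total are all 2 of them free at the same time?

330

Tara in UTC: 10:00-13:00, 17:00-17:30, 18:30-21:00 (add 1h to convert from UTC-1).
Mateo in UTC: 09:00-12:30, 16:30-21:00 (add 2h to convert from UTC-2).
Tara ∩ Mateo: 10:00-12:30, 17:00-17:30, 18:30-21:00.
Summing the common windows: 150 + 30 + 150 = 330 minutes.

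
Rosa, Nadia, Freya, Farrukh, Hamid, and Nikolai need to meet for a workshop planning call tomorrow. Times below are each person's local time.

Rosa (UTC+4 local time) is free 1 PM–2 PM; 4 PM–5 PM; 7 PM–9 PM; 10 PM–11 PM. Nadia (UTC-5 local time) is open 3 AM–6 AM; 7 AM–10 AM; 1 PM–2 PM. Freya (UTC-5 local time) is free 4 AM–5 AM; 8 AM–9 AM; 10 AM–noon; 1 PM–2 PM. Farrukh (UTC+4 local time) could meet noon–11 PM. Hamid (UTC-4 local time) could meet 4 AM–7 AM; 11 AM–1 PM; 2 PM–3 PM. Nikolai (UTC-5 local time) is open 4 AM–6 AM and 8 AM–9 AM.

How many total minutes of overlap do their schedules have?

Rosa in UTC: 09:00-10:00, 12:00-13:00, 15:00-17:00, 18:00-19:00 (subtract 4h to convert from UTC+4).
Nadia in UTC: 08:00-11:00, 12:00-15:00, 18:00-19:00 (add 5h to convert from UTC-5).
Freya in UTC: 09:00-10:00, 13:00-14:00, 15:00-17:00, 18:00-19:00 (add 5h to convert from UTC-5).
Farrukh in UTC: 08:00-19:00 (subtract 4h to convert from UTC+4).
Hamid in UTC: 08:00-11:00, 15:00-17:00, 18:00-19:00 (add 4h to convert from UTC-4).
Nikolai in UTC: 09:00-11:00, 13:00-14:00 (add 5h to convert from UTC-5).
Rosa ∩ Nadia: 09:00-10:00, 12:00-13:00, 18:00-19:00.
Rosa ∩ Nadia ∩ Freya: 09:00-10:00, 18:00-19:00.
Rosa ∩ Nadia ∩ Freya ∩ Farrukh: 09:00-10:00, 18:00-19:00.
Rosa ∩ Nadia ∩ Freya ∩ Farrukh ∩ Hamid: 09:00-10:00, 18:00-19:00.
Rosa ∩ Nadia ∩ Freya ∩ Farrukh ∩ Hamid ∩ Nikolai: 09:00-10:00.
That's a single block of 60 minutes.

60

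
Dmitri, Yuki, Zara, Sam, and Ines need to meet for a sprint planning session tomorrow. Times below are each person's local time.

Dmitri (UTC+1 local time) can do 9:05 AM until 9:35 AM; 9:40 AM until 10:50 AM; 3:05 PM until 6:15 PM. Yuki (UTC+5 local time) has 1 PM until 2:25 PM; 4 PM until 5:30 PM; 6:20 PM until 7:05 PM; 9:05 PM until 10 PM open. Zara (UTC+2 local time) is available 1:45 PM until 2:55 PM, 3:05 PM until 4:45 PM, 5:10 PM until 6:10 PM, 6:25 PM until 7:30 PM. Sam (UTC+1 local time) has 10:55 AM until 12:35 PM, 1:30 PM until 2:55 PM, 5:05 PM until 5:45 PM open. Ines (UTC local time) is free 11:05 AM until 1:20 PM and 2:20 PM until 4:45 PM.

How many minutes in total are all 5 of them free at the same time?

25

Dmitri in UTC: 08:05-08:35, 08:40-09:50, 14:05-17:15 (subtract 1h to convert from UTC+1).
Yuki in UTC: 08:00-09:25, 11:00-12:30, 13:20-14:05, 16:05-17:00 (subtract 5h to convert from UTC+5).
Zara in UTC: 11:45-12:55, 13:05-14:45, 15:10-16:10, 16:25-17:30 (subtract 2h to convert from UTC+2).
Sam in UTC: 09:55-11:35, 12:30-13:55, 16:05-16:45 (subtract 1h to convert from UTC+1).
Ines in UTC: 11:05-13:20, 14:20-16:45.
Dmitri ∩ Yuki: 08:05-08:35, 08:40-09:25, 16:05-17:00.
Dmitri ∩ Yuki ∩ Zara: 16:05-16:10, 16:25-17:00.
Dmitri ∩ Yuki ∩ Zara ∩ Sam: 16:05-16:10, 16:25-16:45.
Dmitri ∩ Yuki ∩ Zara ∩ Sam ∩ Ines: 16:05-16:10, 16:25-16:45.
Summing the common windows: 5 + 20 = 25 minutes.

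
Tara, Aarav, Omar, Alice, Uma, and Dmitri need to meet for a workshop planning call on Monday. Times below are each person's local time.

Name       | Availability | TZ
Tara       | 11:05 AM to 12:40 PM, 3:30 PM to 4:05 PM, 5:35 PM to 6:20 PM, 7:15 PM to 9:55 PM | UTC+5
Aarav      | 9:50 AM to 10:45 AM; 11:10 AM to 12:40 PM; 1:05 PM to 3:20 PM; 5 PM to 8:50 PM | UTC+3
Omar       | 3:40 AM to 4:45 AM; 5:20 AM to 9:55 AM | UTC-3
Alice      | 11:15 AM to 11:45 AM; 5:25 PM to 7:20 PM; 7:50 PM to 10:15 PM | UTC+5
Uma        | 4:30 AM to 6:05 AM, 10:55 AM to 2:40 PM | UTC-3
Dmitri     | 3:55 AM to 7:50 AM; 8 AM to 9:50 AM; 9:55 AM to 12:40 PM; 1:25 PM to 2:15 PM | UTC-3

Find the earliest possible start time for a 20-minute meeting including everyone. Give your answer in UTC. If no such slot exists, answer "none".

Tara in UTC: 06:05-07:40, 10:30-11:05, 12:35-13:20, 14:15-16:55 (subtract 5h to convert from UTC+5).
Aarav in UTC: 06:50-07:45, 08:10-09:40, 10:05-12:20, 14:00-17:50 (subtract 3h to convert from UTC+3).
Omar in UTC: 06:40-07:45, 08:20-12:55 (add 3h to convert from UTC-3).
Alice in UTC: 06:15-06:45, 12:25-14:20, 14:50-17:15 (subtract 5h to convert from UTC+5).
Uma in UTC: 07:30-09:05, 13:55-17:40 (add 3h to convert from UTC-3).
Dmitri in UTC: 06:55-10:50, 11:00-12:50, 12:55-15:40, 16:25-17:15 (add 3h to convert from UTC-3).
Tara ∩ Aarav: 06:50-07:40, 10:30-11:05, 14:15-16:55.
Tara ∩ Aarav ∩ Omar: 06:50-07:40, 10:30-11:05.
Tara ∩ Aarav ∩ Omar ∩ Alice: ∅.
Tara ∩ Aarav ∩ Omar ∩ Alice ∩ Uma: ∅.
Tara ∩ Aarav ∩ Omar ∩ Alice ∩ Uma ∩ Dmitri: ∅.
There is no time when everyone is free.
No common window is at least 20 minutes long.

none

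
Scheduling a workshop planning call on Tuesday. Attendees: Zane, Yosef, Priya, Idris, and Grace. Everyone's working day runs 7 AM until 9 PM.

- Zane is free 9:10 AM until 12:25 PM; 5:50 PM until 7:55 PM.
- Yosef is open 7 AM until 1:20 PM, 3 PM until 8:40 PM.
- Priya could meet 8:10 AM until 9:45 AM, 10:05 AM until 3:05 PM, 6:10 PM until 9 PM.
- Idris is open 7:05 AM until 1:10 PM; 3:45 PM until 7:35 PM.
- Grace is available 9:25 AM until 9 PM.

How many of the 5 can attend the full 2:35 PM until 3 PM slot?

Priya and Grace can make the full 14:35-15:00 slot — that's 2.

2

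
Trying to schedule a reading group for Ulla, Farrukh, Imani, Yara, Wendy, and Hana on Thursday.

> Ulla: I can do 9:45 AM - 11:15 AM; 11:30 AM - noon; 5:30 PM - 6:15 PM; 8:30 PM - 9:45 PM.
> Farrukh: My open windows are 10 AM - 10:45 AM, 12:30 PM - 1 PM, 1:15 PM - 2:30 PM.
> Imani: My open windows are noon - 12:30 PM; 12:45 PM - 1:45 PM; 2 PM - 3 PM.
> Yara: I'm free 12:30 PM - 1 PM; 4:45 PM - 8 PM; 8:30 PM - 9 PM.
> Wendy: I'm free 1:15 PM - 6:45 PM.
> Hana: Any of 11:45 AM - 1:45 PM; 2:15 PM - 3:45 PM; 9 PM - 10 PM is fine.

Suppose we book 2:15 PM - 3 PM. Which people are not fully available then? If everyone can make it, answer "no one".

Farrukh, Ulla, Yara

Ulla: not fully free for 14:15-15:00. Farrukh: not fully free for 14:15-15:00. Imani: free for 14:15-15:00. Yara: not fully free for 14:15-15:00. Wendy: free for 14:15-15:00. Hana: free for 14:15-15:00.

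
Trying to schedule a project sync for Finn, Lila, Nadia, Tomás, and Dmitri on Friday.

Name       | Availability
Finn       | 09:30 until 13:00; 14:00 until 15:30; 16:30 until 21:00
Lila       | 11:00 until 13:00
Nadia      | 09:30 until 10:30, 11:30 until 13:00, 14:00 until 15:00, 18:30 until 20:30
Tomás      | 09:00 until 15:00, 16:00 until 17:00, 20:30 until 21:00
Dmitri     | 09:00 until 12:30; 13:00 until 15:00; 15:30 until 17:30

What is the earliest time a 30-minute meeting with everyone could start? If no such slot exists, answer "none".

Finn ∩ Lila: 11:00-13:00.
Finn ∩ Lila ∩ Nadia: 11:30-13:00.
Finn ∩ Lila ∩ Nadia ∩ Tomás: 11:30-13:00.
Finn ∩ Lila ∩ Nadia ∩ Tomás ∩ Dmitri: 11:30-12:30.
The first common window of at least 30 minutes is 11:30-12:30, so the earliest start is 11:30.

11:30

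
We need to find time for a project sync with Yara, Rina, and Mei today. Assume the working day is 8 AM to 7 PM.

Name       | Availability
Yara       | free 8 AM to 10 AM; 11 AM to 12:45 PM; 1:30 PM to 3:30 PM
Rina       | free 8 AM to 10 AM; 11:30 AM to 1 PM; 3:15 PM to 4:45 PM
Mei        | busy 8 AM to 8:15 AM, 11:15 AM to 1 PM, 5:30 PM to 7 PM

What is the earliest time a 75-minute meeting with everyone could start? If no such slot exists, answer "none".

08:15

Yara free: 08:00-10:00, 11:00-12:45, 13:30-15:30.
Rina free: 08:00-10:00, 11:30-13:00, 15:15-16:45.
Mei free: 08:15-11:15, 13:00-17:30 (invert busy blocks within the working day).
Yara ∩ Rina: 08:00-10:00, 11:30-12:45, 15:15-15:30.
Yara ∩ Rina ∩ Mei: 08:15-10:00, 15:15-15:30.
Those are the intersection windows.
The first common window of at least 75 minutes is 08:15-10:00, so the earliest start is 08:15.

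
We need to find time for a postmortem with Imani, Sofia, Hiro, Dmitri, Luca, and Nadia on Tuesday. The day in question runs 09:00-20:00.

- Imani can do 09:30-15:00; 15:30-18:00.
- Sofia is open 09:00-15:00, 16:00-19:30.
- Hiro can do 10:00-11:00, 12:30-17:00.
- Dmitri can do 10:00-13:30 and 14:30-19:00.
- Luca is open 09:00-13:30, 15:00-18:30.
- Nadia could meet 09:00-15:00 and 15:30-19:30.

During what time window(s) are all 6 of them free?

Imani ∩ Sofia: 09:30-15:00, 16:00-18:00.
Imani ∩ Sofia ∩ Hiro: 10:00-11:00, 12:30-15:00, 16:00-17:00.
Imani ∩ Sofia ∩ Hiro ∩ Dmitri: 10:00-11:00, 12:30-13:30, 14:30-15:00, 16:00-17:00.
Imani ∩ Sofia ∩ Hiro ∩ Dmitri ∩ Luca: 10:00-11:00, 12:30-13:30, 16:00-17:00.
Imani ∩ Sofia ∩ Hiro ∩ Dmitri ∩ Luca ∩ Nadia: 10:00-11:00, 12:30-13:30, 16:00-17:00.
So the common availability across everyone is 10:00-11:00, 12:30-13:30, 16:00-17:00.

10:00-11:00, 12:30-13:30, 16:00-17:00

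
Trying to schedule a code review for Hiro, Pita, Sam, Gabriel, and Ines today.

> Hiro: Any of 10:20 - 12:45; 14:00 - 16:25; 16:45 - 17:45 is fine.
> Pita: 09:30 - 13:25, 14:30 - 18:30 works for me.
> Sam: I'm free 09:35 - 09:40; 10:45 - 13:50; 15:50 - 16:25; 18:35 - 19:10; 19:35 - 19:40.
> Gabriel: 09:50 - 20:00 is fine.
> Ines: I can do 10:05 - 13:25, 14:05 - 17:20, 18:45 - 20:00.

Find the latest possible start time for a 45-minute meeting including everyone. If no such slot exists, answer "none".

Hiro ∩ Pita: 10:20-12:45, 14:30-16:25, 16:45-17:45.
Hiro ∩ Pita ∩ Sam: 10:45-12:45, 15:50-16:25.
Hiro ∩ Pita ∩ Sam ∩ Gabriel: 10:45-12:45, 15:50-16:25.
Hiro ∩ Pita ∩ Sam ∩ Gabriel ∩ Ines: 10:45-12:45, 15:50-16:25.
So the common availability across everyone is 10:45-12:45, 15:50-16:25.
The last common window of at least 45 minutes is 10:45-12:45; a 45-minute meeting can start as late as 12:00 and still end by 12:45.

12:00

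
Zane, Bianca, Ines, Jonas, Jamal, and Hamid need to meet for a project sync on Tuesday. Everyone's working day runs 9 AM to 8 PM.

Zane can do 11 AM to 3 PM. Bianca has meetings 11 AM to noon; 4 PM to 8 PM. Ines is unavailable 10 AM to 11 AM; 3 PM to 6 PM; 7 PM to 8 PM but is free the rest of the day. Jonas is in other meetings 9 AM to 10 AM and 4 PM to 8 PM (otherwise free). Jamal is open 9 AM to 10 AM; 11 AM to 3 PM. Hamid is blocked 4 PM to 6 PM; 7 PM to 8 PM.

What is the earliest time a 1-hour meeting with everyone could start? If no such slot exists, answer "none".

Zane free: 11:00-15:00.
Bianca free: 09:00-11:00, 12:00-16:00 (invert busy blocks within the working day).
Ines free: 09:00-10:00, 11:00-15:00, 18:00-19:00 (invert busy blocks within the working day).
Jonas free: 10:00-16:00 (invert busy blocks within the working day).
Jamal free: 09:00-10:00, 11:00-15:00.
Hamid free: 09:00-16:00, 18:00-19:00 (invert busy blocks within the working day).
Zane ∩ Bianca: 12:00-15:00.
Zane ∩ Bianca ∩ Ines: 12:00-15:00.
Zane ∩ Bianca ∩ Ines ∩ Jonas: 12:00-15:00.
Zane ∩ Bianca ∩ Ines ∩ Jonas ∩ Jamal: 12:00-15:00.
Zane ∩ Bianca ∩ Ines ∩ Jonas ∩ Jamal ∩ Hamid: 12:00-15:00.
The first common window of at least 60 minutes is 12:00-15:00, so the earliest start is 12:00.

12:00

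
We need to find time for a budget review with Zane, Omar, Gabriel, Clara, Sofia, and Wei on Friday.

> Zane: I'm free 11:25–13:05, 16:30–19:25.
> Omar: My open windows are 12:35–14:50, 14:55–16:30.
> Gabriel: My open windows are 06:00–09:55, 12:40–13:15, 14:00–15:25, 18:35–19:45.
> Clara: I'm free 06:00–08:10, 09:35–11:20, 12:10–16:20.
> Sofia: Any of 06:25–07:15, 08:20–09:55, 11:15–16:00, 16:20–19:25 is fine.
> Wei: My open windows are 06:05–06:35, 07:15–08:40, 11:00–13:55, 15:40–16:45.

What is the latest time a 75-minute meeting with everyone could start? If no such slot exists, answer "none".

none

Zane ∩ Omar: 12:35-13:05.
Zane ∩ Omar ∩ Gabriel: 12:40-13:05.
Zane ∩ Omar ∩ Gabriel ∩ Clara: 12:40-13:05.
Zane ∩ Omar ∩ Gabriel ∩ Clara ∩ Sofia: 12:40-13:05.
Zane ∩ Omar ∩ Gabriel ∩ Clara ∩ Sofia ∩ Wei: 12:40-13:05.
No common window is at least 75 minutes long.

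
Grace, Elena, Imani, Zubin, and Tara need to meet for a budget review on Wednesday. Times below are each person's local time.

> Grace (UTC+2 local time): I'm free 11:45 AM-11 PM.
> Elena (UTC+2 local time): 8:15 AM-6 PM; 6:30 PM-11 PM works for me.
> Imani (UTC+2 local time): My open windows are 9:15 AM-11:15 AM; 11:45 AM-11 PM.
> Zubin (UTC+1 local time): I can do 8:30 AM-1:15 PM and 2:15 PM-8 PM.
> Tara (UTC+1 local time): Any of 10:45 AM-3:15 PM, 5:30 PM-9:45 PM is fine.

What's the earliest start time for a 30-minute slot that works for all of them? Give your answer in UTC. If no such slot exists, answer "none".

09:45

Grace in UTC: 09:45-21:00 (subtract 2h to convert from UTC+2).
Elena in UTC: 06:15-16:00, 16:30-21:00 (subtract 2h to convert from UTC+2).
Imani in UTC: 07:15-09:15, 09:45-21:00 (subtract 2h to convert from UTC+2).
Zubin in UTC: 07:30-12:15, 13:15-19:00 (subtract 1h to convert from UTC+1).
Tara in UTC: 09:45-14:15, 16:30-20:45 (subtract 1h to convert from UTC+1).
Grace ∩ Elena: 09:45-16:00, 16:30-21:00.
Grace ∩ Elena ∩ Imani: 09:45-16:00, 16:30-21:00.
Grace ∩ Elena ∩ Imani ∩ Zubin: 09:45-12:15, 13:15-16:00, 16:30-19:00.
Grace ∩ Elena ∩ Imani ∩ Zubin ∩ Tara: 09:45-12:15, 13:15-14:15, 16:30-19:00.
Those are the intersection windows.
The first common window of at least 30 minutes is 09:45-12:15, so the earliest start is 09:45.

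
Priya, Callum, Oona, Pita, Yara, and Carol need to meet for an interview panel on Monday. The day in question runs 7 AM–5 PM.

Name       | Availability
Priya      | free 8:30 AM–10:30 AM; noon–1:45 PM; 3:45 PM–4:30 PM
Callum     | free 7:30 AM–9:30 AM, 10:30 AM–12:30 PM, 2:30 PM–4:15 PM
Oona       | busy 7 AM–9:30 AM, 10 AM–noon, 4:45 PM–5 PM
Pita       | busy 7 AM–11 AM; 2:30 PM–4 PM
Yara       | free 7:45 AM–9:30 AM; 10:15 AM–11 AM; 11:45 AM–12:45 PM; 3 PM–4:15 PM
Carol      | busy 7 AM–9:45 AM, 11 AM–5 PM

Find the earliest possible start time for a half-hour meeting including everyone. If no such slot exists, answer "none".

Priya free: 08:30-10:30, 12:00-13:45, 15:45-16:30.
Callum free: 07:30-09:30, 10:30-12:30, 14:30-16:15.
Oona free: 09:30-10:00, 12:00-16:45 (invert busy blocks within the working day).
Pita free: 11:00-14:30, 16:00-17:00 (invert busy blocks within the working day).
Yara free: 07:45-09:30, 10:15-11:00, 11:45-12:45, 15:00-16:15.
Carol free: 09:45-11:00 (invert busy blocks within the working day).
Priya ∩ Callum: 08:30-09:30, 12:00-12:30, 15:45-16:15.
Priya ∩ Callum ∩ Oona: 12:00-12:30, 15:45-16:15.
Priya ∩ Callum ∩ Oona ∩ Pita: 12:00-12:30, 16:00-16:15.
Priya ∩ Callum ∩ Oona ∩ Pita ∩ Yara: 12:00-12:30, 16:00-16:15.
Priya ∩ Callum ∩ Oona ∩ Pita ∩ Yara ∩ Carol: ∅.
There is no time when everyone is free.
No common window is at least 30 minutes long.

none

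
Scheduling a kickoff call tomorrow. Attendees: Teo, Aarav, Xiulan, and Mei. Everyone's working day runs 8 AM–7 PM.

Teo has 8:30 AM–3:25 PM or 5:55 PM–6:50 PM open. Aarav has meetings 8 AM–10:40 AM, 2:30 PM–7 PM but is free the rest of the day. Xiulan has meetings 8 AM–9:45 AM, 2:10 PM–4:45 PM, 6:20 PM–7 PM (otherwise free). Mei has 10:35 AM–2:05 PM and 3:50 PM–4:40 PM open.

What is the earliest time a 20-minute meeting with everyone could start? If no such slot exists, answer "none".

10:40

Teo free: 08:30-15:25, 17:55-18:50.
Aarav free: 10:40-14:30 (invert busy blocks within the working day).
Xiulan free: 09:45-14:10, 16:45-18:20 (invert busy blocks within the working day).
Mei free: 10:35-14:05, 15:50-16:40.
Teo ∩ Aarav: 10:40-14:30.
Teo ∩ Aarav ∩ Xiulan: 10:40-14:10.
Teo ∩ Aarav ∩ Xiulan ∩ Mei: 10:40-14:05.
The first common window of at least 20 minutes is 10:40-14:05, so the earliest start is 10:40.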